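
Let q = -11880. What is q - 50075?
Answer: -61955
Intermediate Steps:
q - 50075 = -11880 - 50075 = -61955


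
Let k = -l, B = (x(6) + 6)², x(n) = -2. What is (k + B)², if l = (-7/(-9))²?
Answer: 1555009/6561 ≈ 237.01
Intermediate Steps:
l = 49/81 (l = (-7*(-⅑))² = (7/9)² = 49/81 ≈ 0.60494)
B = 16 (B = (-2 + 6)² = 4² = 16)
k = -49/81 (k = -1*49/81 = -49/81 ≈ -0.60494)
(k + B)² = (-49/81 + 16)² = (1247/81)² = 1555009/6561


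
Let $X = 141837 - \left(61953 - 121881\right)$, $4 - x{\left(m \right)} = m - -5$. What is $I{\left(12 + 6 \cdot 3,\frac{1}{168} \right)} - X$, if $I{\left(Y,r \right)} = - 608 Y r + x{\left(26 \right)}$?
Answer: $- \frac{1413304}{7} \approx -2.019 \cdot 10^{5}$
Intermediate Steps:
$x{\left(m \right)} = -1 - m$ ($x{\left(m \right)} = 4 - \left(m - -5\right) = 4 - \left(m + 5\right) = 4 - \left(5 + m\right) = -1 - m$)
$X = 201765$ ($X = 141837 - \left(61953 - 121881\right) = 141837 - -59928 = 141837 + 59928 = 201765$)
$I{\left(Y,r \right)} = -27 - 608 Y r$ ($I{\left(Y,r \right)} = - 608 Y r - 27 = -27 - 608 Y r$)
$I{\left(12 + 6 \cdot 3,\frac{1}{168} \right)} - X = \left(-27 - \frac{608 \left(12 + 6 \cdot 3\right)}{168}\right) - 201765 = \left(-27 - 608 \left(12 + 18\right) \frac{1}{168}\right) - 201765 = \left(-27 - 18240 \cdot \frac{1}{168}\right) - 201765 = \left(-27 - \frac{760}{7}\right) - 201765 = - \frac{949}{7} - 201765 = - \frac{1413304}{7}$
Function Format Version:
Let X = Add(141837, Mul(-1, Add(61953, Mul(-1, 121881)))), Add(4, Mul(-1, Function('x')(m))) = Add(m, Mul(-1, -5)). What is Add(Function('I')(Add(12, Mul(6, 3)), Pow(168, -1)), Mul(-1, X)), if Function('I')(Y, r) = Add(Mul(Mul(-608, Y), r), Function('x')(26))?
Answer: Rational(-1413304, 7) ≈ -2.0190e+5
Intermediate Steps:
Function('x')(m) = Add(-1, Mul(-1, m)) (Function('x')(m) = Add(4, Mul(-1, Add(m, Mul(-1, -5)))) = Add(4, Mul(-1, Add(m, 5))) = Add(4, Mul(-1, Add(5, m))) = Add(4, Add(-5, Mul(-1, m))) = Add(-1, Mul(-1, m)))
X = 201765 (X = Add(141837, Mul(-1, Add(61953, -121881))) = Add(141837, Mul(-1, -59928)) = Add(141837, 59928) = 201765)
Function('I')(Y, r) = Add(-27, Mul(-608, Y, r)) (Function('I')(Y, r) = Add(Mul(Mul(-608, Y), r), Add(-1, Mul(-1, 26))) = Add(Mul(-608, Y, r), Add(-1, -26)) = Add(Mul(-608, Y, r), -27) = Add(-27, Mul(-608, Y, r)))
Add(Function('I')(Add(12, Mul(6, 3)), Pow(168, -1)), Mul(-1, X)) = Add(Add(-27, Mul(-608, Add(12, Mul(6, 3)), Pow(168, -1))), Mul(-1, 201765)) = Add(Add(-27, Mul(-608, Add(12, 18), Rational(1, 168))), -201765) = Add(Add(-27, Mul(-608, 30, Rational(1, 168))), -201765) = Add(Add(-27, Rational(-760, 7)), -201765) = Add(Rational(-949, 7), -201765) = Rational(-1413304, 7)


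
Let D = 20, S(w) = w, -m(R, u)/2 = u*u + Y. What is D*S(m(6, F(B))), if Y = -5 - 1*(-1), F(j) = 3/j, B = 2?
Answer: 70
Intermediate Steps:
Y = -4 (Y = -5 + 1 = -4)
m(R, u) = 8 - 2*u**2 (m(R, u) = -2*(u*u - 4) = -2*(u**2 - 4) = -2*(-4 + u**2) = 8 - 2*u**2)
D*S(m(6, F(B))) = 20*(8 - 2*(3/2)**2) = 20*(8 - 2*9/4) = 20*(8 - 9/2) = 20*(7/2) = 70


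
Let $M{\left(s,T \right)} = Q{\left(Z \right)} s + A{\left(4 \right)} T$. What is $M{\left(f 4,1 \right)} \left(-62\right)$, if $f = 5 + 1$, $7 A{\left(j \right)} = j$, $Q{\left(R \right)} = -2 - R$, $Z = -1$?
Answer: $\frac{10168}{7} \approx 1452.6$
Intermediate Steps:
$A{\left(j \right)} = \frac{j}{7}$
$f = 6$
$M{\left(s,T \right)} = - s + \frac{4 T}{7}$ ($M{\left(s,T \right)} = \left(-2 - -1\right) s + \frac{1}{7} \cdot 4 T = \left(-2 + 1\right) s + \frac{4 T}{7} = - s + \frac{4 T}{7}$)
$M{\left(f 4,1 \right)} \left(-62\right) = \left(- 6 \cdot 4 + \frac{4}{7} \cdot 1\right) \left(-62\right) = \left(\left(-1\right) 24 + \frac{4}{7}\right) \left(-62\right) = \left(-24 + \frac{4}{7}\right) \left(-62\right) = \left(- \frac{164}{7}\right) \left(-62\right) = \frac{10168}{7}$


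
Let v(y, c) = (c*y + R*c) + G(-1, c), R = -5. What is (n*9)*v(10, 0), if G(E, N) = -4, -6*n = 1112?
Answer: 6672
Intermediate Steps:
n = -556/3 (n = -⅙*1112 = -556/3 ≈ -185.33)
v(y, c) = -4 - 5*c + c*y (v(y, c) = (c*y - 5*c) - 4 = (-5*c + c*y) - 4 = -4 - 5*c + c*y)
(n*9)*v(10, 0) = (-556/3*9)*(-4 - 5*0 + 0*10) = -1668*(-4 + 0 + 0) = -1668*(-4) = 6672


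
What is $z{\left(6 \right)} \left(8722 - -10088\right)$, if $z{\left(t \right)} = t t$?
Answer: $677160$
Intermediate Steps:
$z{\left(t \right)} = t^{2}$
$z{\left(6 \right)} \left(8722 - -10088\right) = 6^{2} \left(8722 - -10088\right) = 36 \left(8722 + 10088\right) = 36 \cdot 18810 = 677160$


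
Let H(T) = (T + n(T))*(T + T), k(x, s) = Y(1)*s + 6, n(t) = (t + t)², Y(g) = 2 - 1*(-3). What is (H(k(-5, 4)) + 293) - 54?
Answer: 142199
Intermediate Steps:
Y(g) = 5 (Y(g) = 2 + 3 = 5)
n(t) = 4*t² (n(t) = (2*t)² = 4*t²)
k(x, s) = 6 + 5*s (k(x, s) = 5*s + 6 = 6 + 5*s)
H(T) = 2*T*(T + 4*T²) (H(T) = (T + 4*T²)*(T + T) = (T + 4*T²)*(2*T) = 2*T*(T + 4*T²))
(H(k(-5, 4)) + 293) - 54 = ((6 + 5*4)²*(2 + 8*(6 + 5*4)) + 293) - 54 = ((6 + 20)²*(2 + 8*(6 + 20)) + 293) - 54 = (26²*(2 + 8*26) + 293) - 54 = (676*(2 + 208) + 293) - 54 = (676*210 + 293) - 54 = (141960 + 293) - 54 = 142253 - 54 = 142199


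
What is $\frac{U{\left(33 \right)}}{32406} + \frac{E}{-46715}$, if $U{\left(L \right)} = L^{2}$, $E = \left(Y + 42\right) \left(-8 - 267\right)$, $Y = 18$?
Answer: $\frac{3548919}{9174826} \approx 0.38681$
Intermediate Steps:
$E = -16500$ ($E = \left(18 + 42\right) \left(-8 - 267\right) = 60 \left(-8 - 267\right) = 60 \left(-275\right) = -16500$)
$\frac{U{\left(33 \right)}}{32406} + \frac{E}{-46715} = \frac{33^{2}}{32406} - \frac{16500}{-46715} = 1089 \cdot \frac{1}{32406} - - \frac{3300}{9343} = \frac{33}{982} + \frac{3300}{9343} = \frac{3548919}{9174826}$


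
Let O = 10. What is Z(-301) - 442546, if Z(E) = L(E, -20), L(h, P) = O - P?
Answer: -442516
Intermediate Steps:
L(h, P) = 10 - P
Z(E) = 30 (Z(E) = 10 - 1*(-20) = 10 + 20 = 30)
Z(-301) - 442546 = 30 - 442546 = -442516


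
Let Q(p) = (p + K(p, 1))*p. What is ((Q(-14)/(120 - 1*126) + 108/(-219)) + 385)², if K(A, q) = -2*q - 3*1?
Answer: 5549952004/47961 ≈ 1.1572e+5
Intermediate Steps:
K(A, q) = -3 - 2*q (K(A, q) = -2*q - 3 = -3 - 2*q)
Q(p) = p*(-5 + p) (Q(p) = (p + (-3 - 2*1))*p = (p + (-3 - 2))*p = (p - 5)*p = (-5 + p)*p = p*(-5 + p))
((Q(-14)/(120 - 1*126) + 108/(-219)) + 385)² = (((-14*(-5 - 14))/(120 - 1*126) + 108/(-219)) + 385)² = (((-14*(-19))/(120 - 126) + 108*(-1/219)) + 385)² = ((266/(-6) - 36/73) + 385)² = ((266*(-⅙) - 36/73) + 385)² = ((-133/3 - 36/73) + 385)² = (-9817/219 + 385)² = (74498/219)² = 5549952004/47961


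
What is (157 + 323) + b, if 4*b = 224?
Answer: 536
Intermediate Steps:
b = 56 (b = (¼)*224 = 56)
(157 + 323) + b = (157 + 323) + 56 = 480 + 56 = 536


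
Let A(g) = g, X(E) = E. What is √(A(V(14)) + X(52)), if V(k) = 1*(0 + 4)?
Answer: 2*√14 ≈ 7.4833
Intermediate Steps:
V(k) = 4 (V(k) = 1*4 = 4)
√(A(V(14)) + X(52)) = √(4 + 52) = √56 = 2*√14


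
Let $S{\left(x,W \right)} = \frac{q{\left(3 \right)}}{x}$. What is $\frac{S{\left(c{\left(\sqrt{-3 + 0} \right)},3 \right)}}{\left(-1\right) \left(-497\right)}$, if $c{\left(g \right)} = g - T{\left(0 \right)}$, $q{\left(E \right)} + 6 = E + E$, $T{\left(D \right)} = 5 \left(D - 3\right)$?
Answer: $0$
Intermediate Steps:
$T{\left(D \right)} = -15 + 5 D$ ($T{\left(D \right)} = 5 \left(-3 + D\right) = -15 + 5 D$)
$q{\left(E \right)} = -6 + 2 E$ ($q{\left(E \right)} = -6 + \left(E + E\right) = -6 + 2 E$)
$c{\left(g \right)} = 15 + g$ ($c{\left(g \right)} = g - \left(-15 + 5 \cdot 0\right) = g - \left(-15 + 0\right) = g - -15 = g + 15 = 15 + g$)
$S{\left(x,W \right)} = 0$ ($S{\left(x,W \right)} = \frac{-6 + 2 \cdot 3}{x} = \frac{-6 + 6}{x} = \frac{0}{x} = 0$)
$\frac{S{\left(c{\left(\sqrt{-3 + 0} \right)},3 \right)}}{\left(-1\right) \left(-497\right)} = \frac{0}{\left(-1\right) \left(-497\right)} = \frac{0}{497} = 0 \cdot \frac{1}{497} = 0$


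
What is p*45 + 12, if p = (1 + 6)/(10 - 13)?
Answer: -93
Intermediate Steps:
p = -7/3 (p = 7/(-3) = 7*(-⅓) = -7/3 ≈ -2.3333)
p*45 + 12 = -7/3*45 + 12 = -105 + 12 = -93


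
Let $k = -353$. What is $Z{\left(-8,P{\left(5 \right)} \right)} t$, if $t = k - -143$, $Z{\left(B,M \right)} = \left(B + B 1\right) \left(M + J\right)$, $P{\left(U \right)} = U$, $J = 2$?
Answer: $23520$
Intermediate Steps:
$Z{\left(B,M \right)} = 2 B \left(2 + M\right)$ ($Z{\left(B,M \right)} = \left(B + B 1\right) \left(M + 2\right) = \left(B + B\right) \left(2 + M\right) = 2 B \left(2 + M\right)$)
$t = -210$ ($t = -353 - -143 = -353 + 143 = -210$)
$Z{\left(-8,P{\left(5 \right)} \right)} t = 2 \left(-8\right) \left(2 + 5\right) \left(-210\right) = 2 \left(-8\right) 7 \left(-210\right) = \left(-112\right) \left(-210\right) = 23520$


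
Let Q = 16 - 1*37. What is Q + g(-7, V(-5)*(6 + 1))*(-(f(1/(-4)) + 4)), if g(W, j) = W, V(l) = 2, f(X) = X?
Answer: 21/4 ≈ 5.2500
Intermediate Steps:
Q = -21 (Q = 16 - 37 = -21)
Q + g(-7, V(-5)*(6 + 1))*(-(f(1/(-4)) + 4)) = -21 - (-7)*(1/(-4) + 4) = -21 - (-7)*(-¼ + 4) = -21 - (-7)*15/4 = -21 - 7*(-15/4) = -21 + 105/4 = 21/4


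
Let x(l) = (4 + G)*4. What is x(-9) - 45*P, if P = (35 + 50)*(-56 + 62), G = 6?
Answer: -22910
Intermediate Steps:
P = 510 (P = 85*6 = 510)
x(l) = 40 (x(l) = (4 + 6)*4 = 10*4 = 40)
x(-9) - 45*P = 40 - 45*510 = 40 - 22950 = -22910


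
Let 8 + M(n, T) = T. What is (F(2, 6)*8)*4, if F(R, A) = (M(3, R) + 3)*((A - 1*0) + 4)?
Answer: -960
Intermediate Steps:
M(n, T) = -8 + T
F(R, A) = (-5 + R)*(4 + A) (F(R, A) = ((-8 + R) + 3)*((A - 1*0) + 4) = (-5 + R)*((A + 0) + 4) = (-5 + R)*(A + 4) = (-5 + R)*(4 + A))
(F(2, 6)*8)*4 = ((-20 - 5*6 + 4*2 + 6*2)*8)*4 = ((-20 - 30 + 8 + 12)*8)*4 = -30*8*4 = -240*4 = -960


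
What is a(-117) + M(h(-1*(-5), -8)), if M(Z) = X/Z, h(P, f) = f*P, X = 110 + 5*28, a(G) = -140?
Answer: -585/4 ≈ -146.25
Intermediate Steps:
X = 250 (X = 110 + 140 = 250)
h(P, f) = P*f
M(Z) = 250/Z
a(-117) + M(h(-1*(-5), -8)) = -140 + 250/((-1*(-5)*(-8))) = -140 + 250/((5*(-8))) = -140 + 250/(-40) = -140 + 250*(-1/40) = -140 - 25/4 = -585/4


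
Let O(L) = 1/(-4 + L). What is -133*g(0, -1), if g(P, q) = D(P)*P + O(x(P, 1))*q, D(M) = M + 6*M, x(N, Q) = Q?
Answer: -133/3 ≈ -44.333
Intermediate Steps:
D(M) = 7*M
g(P, q) = 7*P**2 - q/3 (g(P, q) = (7*P)*P + q/(-4 + 1) = 7*P**2 + q/(-3) = 7*P**2 - q/3)
-133*g(0, -1) = -133*(7*0**2 - 1/3*(-1)) = -133*(7*0 + 1/3) = -133*(0 + 1/3) = -133*1/3 = -133/3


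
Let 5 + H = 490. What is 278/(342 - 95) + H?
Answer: 120073/247 ≈ 486.13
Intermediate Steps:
H = 485 (H = -5 + 490 = 485)
278/(342 - 95) + H = 278/(342 - 95) + 485 = 278/247 + 485 = 120073/247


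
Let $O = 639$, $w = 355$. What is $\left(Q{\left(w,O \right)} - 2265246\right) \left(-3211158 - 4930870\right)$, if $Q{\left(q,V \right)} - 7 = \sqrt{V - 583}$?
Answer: $18443639364692 - 16284056 \sqrt{14} \approx 1.8444 \cdot 10^{13}$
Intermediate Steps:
$Q{\left(q,V \right)} = 7 + \sqrt{-583 + V}$ ($Q{\left(q,V \right)} = 7 + \sqrt{V - 583} = 7 + \sqrt{-583 + V}$)
$\left(Q{\left(w,O \right)} - 2265246\right) \left(-3211158 - 4930870\right) = \left(\left(7 + \sqrt{-583 + 639}\right) - 2265246\right) \left(-3211158 - 4930870\right) = \left(\left(7 + \sqrt{56}\right) - 2265246\right) \left(-8142028\right) = \left(\left(7 + 2 \sqrt{14}\right) - 2265246\right) \left(-8142028\right) = \left(-2265239 + 2 \sqrt{14}\right) \left(-8142028\right) = 18443639364692 - 16284056 \sqrt{14}$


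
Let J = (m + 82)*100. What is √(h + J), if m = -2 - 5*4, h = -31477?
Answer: I*√25477 ≈ 159.62*I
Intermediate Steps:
m = -22 (m = -2 - 20 = -22)
J = 6000 (J = (-22 + 82)*100 = 60*100 = 6000)
√(h + J) = √(-31477 + 6000) = √(-25477) = I*√25477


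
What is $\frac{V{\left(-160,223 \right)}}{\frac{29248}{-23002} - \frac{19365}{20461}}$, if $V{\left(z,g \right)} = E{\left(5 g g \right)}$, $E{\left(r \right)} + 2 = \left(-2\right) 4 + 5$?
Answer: $\frac{168087115}{74562647} \approx 2.2543$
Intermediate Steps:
$E{\left(r \right)} = -5$ ($E{\left(r \right)} = -2 + \left(\left(-2\right) 4 + 5\right) = -2 + \left(-8 + 5\right) = -2 - 3 = -5$)
$V{\left(z,g \right)} = -5$
$\frac{V{\left(-160,223 \right)}}{\frac{29248}{-23002} - \frac{19365}{20461}} = - \frac{5}{\frac{29248}{-23002} - \frac{19365}{20461}} = - \frac{5}{29248 \left(- \frac{1}{23002}\right) - \frac{19365}{20461}} = - \frac{5}{- \frac{14624}{11501} - \frac{19365}{20461}} = - \frac{5}{- \frac{74562647}{33617423}} = \left(-5\right) \left(- \frac{33617423}{74562647}\right) = \frac{168087115}{74562647}$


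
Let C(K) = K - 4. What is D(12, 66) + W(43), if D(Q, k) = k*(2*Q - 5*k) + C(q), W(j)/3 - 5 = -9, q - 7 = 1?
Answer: -20204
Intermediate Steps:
q = 8 (q = 7 + 1 = 8)
W(j) = -12 (W(j) = 15 + 3*(-9) = 15 - 27 = -12)
C(K) = -4 + K
D(Q, k) = 4 + k*(-5*k + 2*Q) (D(Q, k) = k*(2*Q - 5*k) + (-4 + 8) = k*(-5*k + 2*Q) + 4 = 4 + k*(-5*k + 2*Q))
D(12, 66) + W(43) = (4 - 5*66² + 2*12*66) - 12 = (4 - 5*4356 + 1584) - 12 = (4 - 21780 + 1584) - 12 = -20192 - 12 = -20204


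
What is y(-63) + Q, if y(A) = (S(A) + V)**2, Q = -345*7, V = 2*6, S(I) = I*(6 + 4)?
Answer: 379509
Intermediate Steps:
S(I) = 10*I (S(I) = I*10 = 10*I)
V = 12
Q = -2415
y(A) = (12 + 10*A)**2 (y(A) = (10*A + 12)**2 = (12 + 10*A)**2)
y(-63) + Q = 4*(6 + 5*(-63))**2 - 2415 = 4*(6 - 315)**2 - 2415 = 4*(-309)**2 - 2415 = 4*95481 - 2415 = 381924 - 2415 = 379509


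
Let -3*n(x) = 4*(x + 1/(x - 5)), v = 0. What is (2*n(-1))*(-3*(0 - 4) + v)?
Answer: 112/3 ≈ 37.333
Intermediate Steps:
n(x) = -4*x/3 - 4/(3*(-5 + x)) (n(x) = -4*(x + 1/(x - 5))/3 = -4*(x + 1/(-5 + x))/3 = -(4*x + 4/(-5 + x))/3 = -4*x/3 - 4/(3*(-5 + x)))
(2*n(-1))*(-3*(0 - 4) + v) = (2*(4*(-1 - 1*(-1)² + 5*(-1))/(3*(-5 - 1))))*(-3*(0 - 4) + 0) = (2*((4/3)*(-1 - 1*1 - 5)/(-6)))*(-3*(-4) + 0) = (2*((4/3)*(-⅙)*(-1 - 1 - 5)))*(12 + 0) = (2*((4/3)*(-⅙)*(-7)))*12 = (2*(14/9))*12 = (28/9)*12 = 112/3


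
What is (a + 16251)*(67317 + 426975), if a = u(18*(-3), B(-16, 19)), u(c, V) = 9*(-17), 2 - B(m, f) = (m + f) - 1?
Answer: 7957112616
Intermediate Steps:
B(m, f) = 3 - f - m (B(m, f) = 2 - ((m + f) - 1) = 2 - ((f + m) - 1) = 2 - (-1 + f + m) = 2 + (1 - f - m) = 3 - f - m)
u(c, V) = -153
a = -153
(a + 16251)*(67317 + 426975) = (-153 + 16251)*(67317 + 426975) = 16098*494292 = 7957112616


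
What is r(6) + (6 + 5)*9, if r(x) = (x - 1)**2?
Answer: 124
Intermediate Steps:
r(x) = (-1 + x)**2
r(6) + (6 + 5)*9 = (-1 + 6)**2 + (6 + 5)*9 = 5**2 + 11*9 = 25 + 99 = 124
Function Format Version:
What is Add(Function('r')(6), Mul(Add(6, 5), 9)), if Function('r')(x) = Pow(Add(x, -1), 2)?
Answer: 124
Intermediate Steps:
Function('r')(x) = Pow(Add(-1, x), 2)
Add(Function('r')(6), Mul(Add(6, 5), 9)) = Add(Pow(Add(-1, 6), 2), Mul(Add(6, 5), 9)) = Add(Pow(5, 2), Mul(11, 9)) = Add(25, 99) = 124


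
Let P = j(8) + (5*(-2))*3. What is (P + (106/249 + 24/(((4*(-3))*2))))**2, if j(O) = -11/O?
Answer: 4050431449/3968064 ≈ 1020.8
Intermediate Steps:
P = -251/8 (P = -11/8 + (5*(-2))*3 = -11*1/8 - 10*3 = -11/8 - 30 = -251/8 ≈ -31.375)
(P + (106/249 + 24/(((4*(-3))*2))))**2 = (-251/8 + (106/249 + 24/(((4*(-3))*2))))**2 = (-251/8 + (106*(1/249) + 24/((-12*2))))**2 = (-251/8 + (106/249 + 24/(-24)))**2 = (-251/8 + (106/249 + 24*(-1/24)))**2 = (-251/8 + (106/249 - 1))**2 = (-251/8 - 143/249)**2 = (-63643/1992)**2 = 4050431449/3968064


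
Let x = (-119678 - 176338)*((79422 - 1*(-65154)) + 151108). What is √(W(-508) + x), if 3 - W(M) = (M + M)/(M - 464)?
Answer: I*√63807325112751/27 ≈ 2.9585e+5*I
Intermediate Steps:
W(M) = 3 - 2*M/(-464 + M) (W(M) = 3 - (M + M)/(M - 464) = 3 - 2*M/(-464 + M))
x = -87527194944 (x = -296016*((79422 + 65154) + 151108) = -296016*(144576 + 151108) = -296016*295684 = -87527194944)
√(W(-508) + x) = √((-1392 - 508)/(-464 - 508) - 87527194944) = √(-1900/(-972) - 87527194944) = √(-1/972*(-1900) - 87527194944) = √(475/243 - 87527194944) = √(-21269108370917/243) = I*√63807325112751/27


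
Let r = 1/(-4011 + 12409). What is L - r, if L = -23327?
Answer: -195900147/8398 ≈ -23327.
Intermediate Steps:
r = 1/8398 ≈ 0.00011908
L - r = -23327 - 1*1/8398 = -23327 - 1/8398 = -195900147/8398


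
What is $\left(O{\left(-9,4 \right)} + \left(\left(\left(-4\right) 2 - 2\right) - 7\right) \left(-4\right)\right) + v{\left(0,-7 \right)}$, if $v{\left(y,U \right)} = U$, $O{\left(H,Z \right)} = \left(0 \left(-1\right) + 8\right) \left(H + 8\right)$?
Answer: $53$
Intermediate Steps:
$O{\left(H,Z \right)} = 64 + 8 H$ ($O{\left(H,Z \right)} = \left(0 + 8\right) \left(8 + H\right) = 8 \left(8 + H\right) = 64 + 8 H$)
$\left(O{\left(-9,4 \right)} + \left(\left(\left(-4\right) 2 - 2\right) - 7\right) \left(-4\right)\right) + v{\left(0,-7 \right)} = \left(\left(64 + 8 \left(-9\right)\right) + \left(\left(\left(-4\right) 2 - 2\right) - 7\right) \left(-4\right)\right) - 7 = \left(\left(64 - 72\right) + \left(\left(-8 - 2\right) - 7\right) \left(-4\right)\right) - 7 = \left(-8 + \left(-10 - 7\right) \left(-4\right)\right) - 7 = \left(-8 - -68\right) - 7 = \left(-8 + 68\right) - 7 = 60 - 7 = 53$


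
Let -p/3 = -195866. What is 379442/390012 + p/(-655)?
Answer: -16351552619/18246990 ≈ -896.12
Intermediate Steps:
p = 587598 (p = -3*(-195866) = 587598)
379442/390012 + p/(-655) = 379442/390012 + 587598/(-655) = 379442*(1/390012) + 587598*(-1/655) = 27103/27858 - 587598/655 = -16351552619/18246990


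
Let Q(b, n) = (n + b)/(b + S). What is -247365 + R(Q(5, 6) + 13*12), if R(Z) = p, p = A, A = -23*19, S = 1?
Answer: -247802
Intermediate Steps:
Q(b, n) = (b + n)/(1 + b) (Q(b, n) = (n + b)/(b + 1) = (b + n)/(1 + b))
A = -437
p = -437
R(Z) = -437
-247365 + R(Q(5, 6) + 13*12) = -247365 - 437 = -247802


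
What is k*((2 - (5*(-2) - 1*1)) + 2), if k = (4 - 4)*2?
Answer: 0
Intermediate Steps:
k = 0 (k = 0*2 = 0)
k*((2 - (5*(-2) - 1*1)) + 2) = 0*((2 - (5*(-2) - 1*1)) + 2) = 0*((2 - (-10 - 1)) + 2) = 0*((2 - 1*(-11)) + 2) = 0*((2 + 11) + 2) = 0*(13 + 2) = 0*15 = 0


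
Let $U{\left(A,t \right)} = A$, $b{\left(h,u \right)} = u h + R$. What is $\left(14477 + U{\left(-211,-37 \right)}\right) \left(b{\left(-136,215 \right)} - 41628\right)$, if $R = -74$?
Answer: $-1012058572$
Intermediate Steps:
$b{\left(h,u \right)} = -74 + h u$ ($b{\left(h,u \right)} = u h - 74 = h u - 74 = -74 + h u$)
$\left(14477 + U{\left(-211,-37 \right)}\right) \left(b{\left(-136,215 \right)} - 41628\right) = \left(14477 - 211\right) \left(\left(-74 - 29240\right) - 41628\right) = 14266 \left(\left(-74 - 29240\right) - 41628\right) = 14266 \left(-29314 - 41628\right) = 14266 \left(-70942\right) = -1012058572$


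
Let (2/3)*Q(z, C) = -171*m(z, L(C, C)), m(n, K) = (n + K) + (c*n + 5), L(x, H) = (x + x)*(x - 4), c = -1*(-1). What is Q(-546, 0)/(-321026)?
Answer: -557631/642052 ≈ -0.86851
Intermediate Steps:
c = 1
L(x, H) = 2*x*(-4 + x) (L(x, H) = (2*x)*(-4 + x) = 2*x*(-4 + x))
m(n, K) = 5 + K + 2*n (m(n, K) = (n + K) + (1*n + 5) = (K + n) + (n + 5) = (K + n) + (5 + n) = 5 + K + 2*n)
Q(z, C) = -2565/2 - 513*z - 513*C*(-4 + C) (Q(z, C) = 3*(-171*(5 + 2*C*(-4 + C) + 2*z))/2 = 3*(-171*(5 + 2*z + 2*C*(-4 + C)))/2 = 3*(-855 - 342*z - 342*C*(-4 + C))/2 = -2565/2 - 513*z - 513*C*(-4 + C))
Q(-546, 0)/(-321026) = (-2565/2 - 513*(-546) - 513*0*(-4 + 0))/(-321026) = (-2565/2 + 280098 - 513*0*(-4))*(-1/321026) = (-2565/2 + 280098 + 0)*(-1/321026) = (557631/2)*(-1/321026) = -557631/642052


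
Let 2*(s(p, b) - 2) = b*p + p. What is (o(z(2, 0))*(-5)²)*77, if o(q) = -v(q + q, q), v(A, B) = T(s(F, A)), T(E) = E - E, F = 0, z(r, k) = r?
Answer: 0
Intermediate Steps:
s(p, b) = 2 + p/2 + b*p/2 (s(p, b) = 2 + (b*p + p)/2 = 2 + (p + b*p)/2 = 2 + (p/2 + b*p/2) = 2 + p/2 + b*p/2)
T(E) = 0
v(A, B) = 0
o(q) = 0 (o(q) = -1*0 = 0)
(o(z(2, 0))*(-5)²)*77 = (0*(-5)²)*77 = (0*25)*77 = 0*77 = 0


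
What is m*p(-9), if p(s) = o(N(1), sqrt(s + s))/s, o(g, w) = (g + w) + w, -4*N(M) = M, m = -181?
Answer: -181/36 + 362*I*sqrt(2)/3 ≈ -5.0278 + 170.65*I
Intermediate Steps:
N(M) = -M/4
o(g, w) = g + 2*w
p(s) = (-1/4 + 2*sqrt(2)*sqrt(s))/s (p(s) = (-1/4*1 + 2*sqrt(s + s))/s = (-1/4 + 2*sqrt(2*s))/s = (-1/4 + 2*(sqrt(2)*sqrt(s)))/s = (-1/4 + 2*sqrt(2)*sqrt(s))/s)
m*p(-9) = -181*(-1 + 8*sqrt(2)*sqrt(-9))/(4*(-9)) = -181*(-1)*(-1 + 8*sqrt(2)*(3*I))/(4*9) = -181*(-1)*(-1 + 24*I*sqrt(2))/(4*9) = -181*(1/36 - 2*I*sqrt(2)/3) = -181/36 + 362*I*sqrt(2)/3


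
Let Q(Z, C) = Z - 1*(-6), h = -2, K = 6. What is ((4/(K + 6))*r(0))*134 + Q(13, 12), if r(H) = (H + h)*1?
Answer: -211/3 ≈ -70.333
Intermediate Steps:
Q(Z, C) = 6 + Z (Q(Z, C) = Z + 6 = 6 + Z)
r(H) = -2 + H (r(H) = (H - 2)*1 = (-2 + H)*1 = -2 + H)
((4/(K + 6))*r(0))*134 + Q(13, 12) = ((4/(6 + 6))*(-2 + 0))*134 + (6 + 13) = ((4/12)*(-2))*134 + 19 = (((1/12)*4)*(-2))*134 + 19 = ((⅓)*(-2))*134 + 19 = -⅔*134 + 19 = -268/3 + 19 = -211/3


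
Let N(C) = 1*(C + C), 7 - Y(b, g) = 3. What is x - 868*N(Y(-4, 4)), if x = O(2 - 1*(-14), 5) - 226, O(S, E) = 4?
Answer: -7166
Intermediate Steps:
Y(b, g) = 4 (Y(b, g) = 7 - 1*3 = 7 - 3 = 4)
x = -222 (x = 4 - 226 = -222)
N(C) = 2*C (N(C) = 1*(2*C) = 2*C)
x - 868*N(Y(-4, 4)) = -222 - 1736*4 = -222 - 868*8 = -222 - 6944 = -7166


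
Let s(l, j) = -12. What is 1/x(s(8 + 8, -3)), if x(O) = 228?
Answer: 1/228 ≈ 0.0043860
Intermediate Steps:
1/x(s(8 + 8, -3)) = 1/228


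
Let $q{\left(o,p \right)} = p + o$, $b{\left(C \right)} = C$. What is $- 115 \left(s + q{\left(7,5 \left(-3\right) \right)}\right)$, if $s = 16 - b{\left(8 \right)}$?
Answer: $0$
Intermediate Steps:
$q{\left(o,p \right)} = o + p$
$s = 8$ ($s = 16 - 8 = 8$)
$- 115 \left(s + q{\left(7,5 \left(-3\right) \right)}\right) = - 115 \left(8 + \left(7 + 5 \left(-3\right)\right)\right) = - 115 \left(8 + \left(7 - 15\right)\right) = - 115 \left(8 - 8\right) = \left(-115\right) 0 = 0$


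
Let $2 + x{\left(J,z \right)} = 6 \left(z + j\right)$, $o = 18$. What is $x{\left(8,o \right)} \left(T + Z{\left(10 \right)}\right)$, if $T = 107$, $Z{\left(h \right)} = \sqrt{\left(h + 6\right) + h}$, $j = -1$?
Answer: $10700 + 100 \sqrt{26} \approx 11210.0$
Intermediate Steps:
$Z{\left(h \right)} = \sqrt{6 + 2 h}$ ($Z{\left(h \right)} = \sqrt{\left(6 + h\right) + h} = \sqrt{6 + 2 h}$)
$x{\left(J,z \right)} = -8 + 6 z$ ($x{\left(J,z \right)} = -2 + 6 \left(z - 1\right) = -2 + 6 \left(-1 + z\right) = -2 + \left(-6 + 6 z\right) = -8 + 6 z$)
$x{\left(8,o \right)} \left(T + Z{\left(10 \right)}\right) = \left(-8 + 6 \cdot 18\right) \left(107 + \sqrt{6 + 2 \cdot 10}\right) = \left(-8 + 108\right) \left(107 + \sqrt{6 + 20}\right) = 100 \left(107 + \sqrt{26}\right) = 10700 + 100 \sqrt{26}$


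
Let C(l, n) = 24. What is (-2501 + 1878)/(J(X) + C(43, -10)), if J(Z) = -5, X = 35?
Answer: -623/19 ≈ -32.789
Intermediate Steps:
(-2501 + 1878)/(J(X) + C(43, -10)) = (-2501 + 1878)/(-5 + 24) = -623/19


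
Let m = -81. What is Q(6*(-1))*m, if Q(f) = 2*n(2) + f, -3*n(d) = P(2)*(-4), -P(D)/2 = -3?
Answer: -810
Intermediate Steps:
P(D) = 6 (P(D) = -2*(-3) = 6)
n(d) = 8 (n(d) = -2*(-4) = -⅓*(-24) = 8)
Q(f) = 16 + f (Q(f) = 2*8 + f = 16 + f)
Q(6*(-1))*m = (16 + 6*(-1))*(-81) = (16 - 6)*(-81) = 10*(-81) = -810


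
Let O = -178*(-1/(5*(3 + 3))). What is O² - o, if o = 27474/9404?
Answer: 34153717/1057950 ≈ 32.283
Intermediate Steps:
o = 13737/4702 (o = 27474*(1/9404) = 13737/4702 ≈ 2.9215)
O = 89/15 (O = -178/(6*(-5)) = -178/(-30) = -178*(-1/30) = 89/15 ≈ 5.9333)
O² - o = (89/15)² - 1*13737/4702 = 7921/225 - 13737/4702 = 34153717/1057950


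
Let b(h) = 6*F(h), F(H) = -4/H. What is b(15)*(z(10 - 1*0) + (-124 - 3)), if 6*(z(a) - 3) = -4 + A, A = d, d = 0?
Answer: 2992/15 ≈ 199.47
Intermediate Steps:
A = 0
z(a) = 7/3 (z(a) = 3 + (-4 + 0)/6 = 3 + (⅙)*(-4) = 3 - ⅔ = 7/3)
b(h) = -24/h (b(h) = 6*(-4/h) = -24/h)
b(15)*(z(10 - 1*0) + (-124 - 3)) = (-24/15)*(7/3 + (-124 - 3)) = (-24*1/15)*(7/3 - 127) = -8/5*(-374/3) = 2992/15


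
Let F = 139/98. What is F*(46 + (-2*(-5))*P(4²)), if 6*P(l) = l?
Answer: 15151/147 ≈ 103.07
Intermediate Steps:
P(l) = l/6
F = 139/98 (F = 139*(1/98) = 139/98 ≈ 1.4184)
F*(46 + (-2*(-5))*P(4²)) = 139*(46 + (-2*(-5))*((⅙)*4²))/98 = 139*(46 + 10*((⅙)*16))/98 = 139*(46 + 10*(8/3))/98 = 139*(46 + 80/3)/98 = (139/98)*(218/3) = 15151/147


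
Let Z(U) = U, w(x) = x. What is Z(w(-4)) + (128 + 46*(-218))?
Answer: -9904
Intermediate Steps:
Z(w(-4)) + (128 + 46*(-218)) = -4 + (128 + 46*(-218)) = -4 + (128 - 10028) = -4 - 9900 = -9904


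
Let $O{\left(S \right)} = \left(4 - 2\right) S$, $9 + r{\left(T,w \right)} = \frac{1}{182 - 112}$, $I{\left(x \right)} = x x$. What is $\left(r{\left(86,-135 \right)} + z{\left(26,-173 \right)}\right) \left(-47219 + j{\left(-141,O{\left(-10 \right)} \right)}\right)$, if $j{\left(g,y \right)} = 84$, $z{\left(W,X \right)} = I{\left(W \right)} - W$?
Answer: $- \frac{422998917}{14} \approx -3.0214 \cdot 10^{7}$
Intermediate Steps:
$I{\left(x \right)} = x^{2}$
$r{\left(T,w \right)} = - \frac{629}{70}$ ($r{\left(T,w \right)} = -9 + \frac{1}{182 - 112} = -9 + \frac{1}{70} = - \frac{629}{70}$)
$O{\left(S \right)} = 2 S$
$z{\left(W,X \right)} = W^{2} - W$
$\left(r{\left(86,-135 \right)} + z{\left(26,-173 \right)}\right) \left(-47219 + j{\left(-141,O{\left(-10 \right)} \right)}\right) = \left(- \frac{629}{70} + 26 \left(-1 + 26\right)\right) \left(-47219 + 84\right) = \left(- \frac{629}{70} + 26 \cdot 25\right) \left(-47135\right) = \left(- \frac{629}{70} + 650\right) \left(-47135\right) = \frac{44871}{70} \left(-47135\right) = - \frac{422998917}{14}$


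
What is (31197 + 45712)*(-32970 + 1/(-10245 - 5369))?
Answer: -39592259521129/15614 ≈ -2.5357e+9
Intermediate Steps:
(31197 + 45712)*(-32970 + 1/(-10245 - 5369)) = 76909*(-32970 + 1/(-15614)) = 76909*(-32970 - 1/15614) = 76909*(-514793581/15614) = -39592259521129/15614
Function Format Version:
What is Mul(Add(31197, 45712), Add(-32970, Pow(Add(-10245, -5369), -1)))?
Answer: Rational(-39592259521129, 15614) ≈ -2.5357e+9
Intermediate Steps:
Mul(Add(31197, 45712), Add(-32970, Pow(Add(-10245, -5369), -1))) = Mul(76909, Add(-32970, Pow(-15614, -1))) = Mul(76909, Add(-32970, Rational(-1, 15614))) = Mul(76909, Rational(-514793581, 15614)) = Rational(-39592259521129, 15614)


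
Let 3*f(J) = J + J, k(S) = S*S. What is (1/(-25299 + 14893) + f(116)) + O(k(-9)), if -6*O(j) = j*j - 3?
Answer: -31707085/31218 ≈ -1015.7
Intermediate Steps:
k(S) = S²
f(J) = 2*J/3 (f(J) = (J + J)/3 = (2*J)/3 = 2*J/3)
O(j) = ½ - j²/6 (O(j) = -(j*j - 3)/6 = -(j² - 3)/6 = -(-3 + j²)/6 = ½ - j²/6)
(1/(-25299 + 14893) + f(116)) + O(k(-9)) = (1/(-25299 + 14893) + (⅔)*116) + (½ - ((-9)²)²/6) = (1/(-10406) + 232/3) + (½ - ⅙*81²) = (-1/10406 + 232/3) + (½ - ⅙*6561) = 2414189/31218 + (½ - 2187/2) = 2414189/31218 - 1093 = -31707085/31218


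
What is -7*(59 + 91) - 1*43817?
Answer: -44867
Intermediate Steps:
-7*(59 + 91) - 1*43817 = -7*150 - 43817 = -1050 - 43817 = -44867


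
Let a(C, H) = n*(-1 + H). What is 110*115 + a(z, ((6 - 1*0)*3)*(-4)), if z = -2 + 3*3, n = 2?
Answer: 12504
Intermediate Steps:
z = 7 (z = -2 + 9 = 7)
a(C, H) = -2 + 2*H (a(C, H) = 2*(-1 + H) = -2 + 2*H)
110*115 + a(z, ((6 - 1*0)*3)*(-4)) = 110*115 + (-2 + 2*(((6 - 1*0)*3)*(-4))) = 12650 + (-2 + 2*(((6 + 0)*3)*(-4))) = 12650 + (-2 + 2*((6*3)*(-4))) = 12650 + (-2 + 2*(18*(-4))) = 12650 + (-2 + 2*(-72)) = 12650 + (-2 - 144) = 12650 - 146 = 12504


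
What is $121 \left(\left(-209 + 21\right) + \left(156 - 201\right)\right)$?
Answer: $-28193$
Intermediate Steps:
$121 \left(\left(-209 + 21\right) + \left(156 - 201\right)\right) = 121 \left(-188 - 45\right) = 121 \left(-233\right) = -28193$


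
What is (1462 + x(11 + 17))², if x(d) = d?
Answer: 2220100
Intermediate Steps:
(1462 + x(11 + 17))² = (1462 + (11 + 17))² = (1462 + 28)² = 1490² = 2220100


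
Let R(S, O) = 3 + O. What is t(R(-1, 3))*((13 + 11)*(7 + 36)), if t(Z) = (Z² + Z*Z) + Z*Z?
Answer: 111456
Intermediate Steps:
t(Z) = 3*Z² (t(Z) = (Z² + Z²) + Z² = 2*Z² + Z² = 3*Z²)
t(R(-1, 3))*((13 + 11)*(7 + 36)) = (3*(3 + 3)²)*((13 + 11)*(7 + 36)) = (3*6²)*(24*43) = (3*36)*1032 = 108*1032 = 111456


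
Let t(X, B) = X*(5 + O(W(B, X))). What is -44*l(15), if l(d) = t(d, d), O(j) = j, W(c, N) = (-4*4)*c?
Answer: 155100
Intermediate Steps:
W(c, N) = -16*c
t(X, B) = X*(5 - 16*B)
l(d) = d*(5 - 16*d)
-44*l(15) = -660*(5 - 16*15) = -660*(5 - 240) = -660*(-235) = -44*(-3525) = 155100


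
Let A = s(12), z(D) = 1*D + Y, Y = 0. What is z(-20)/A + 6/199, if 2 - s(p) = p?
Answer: 404/199 ≈ 2.0302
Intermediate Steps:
z(D) = D (z(D) = 1*D + 0 = D + 0 = D)
s(p) = 2 - p
A = -10 (A = 2 - 1*12 = 2 - 12 = -10)
z(-20)/A + 6/199 = -20/(-10) + 6/199 = -20*(-⅒) + 6*(1/199) = 2 + 6/199 = 404/199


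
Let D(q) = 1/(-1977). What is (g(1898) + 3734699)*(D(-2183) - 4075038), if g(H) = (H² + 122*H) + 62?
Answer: -20325422129859189/659 ≈ -3.0843e+13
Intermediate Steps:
g(H) = 62 + H² + 122*H
D(q) = -1/1977
(g(1898) + 3734699)*(D(-2183) - 4075038) = ((62 + 1898² + 122*1898) + 3734699)*(-1/1977 - 4075038) = ((62 + 3602404 + 231556) + 3734699)*(-8056350127/1977) = (3834022 + 3734699)*(-8056350127/1977) = 7568721*(-8056350127/1977) = -20325422129859189/659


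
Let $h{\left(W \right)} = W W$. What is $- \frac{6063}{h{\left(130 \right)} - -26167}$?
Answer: $- \frac{6063}{43067} \approx -0.14078$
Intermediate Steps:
$h{\left(W \right)} = W^{2}$
$- \frac{6063}{h{\left(130 \right)} - -26167} = - \frac{6063}{130^{2} - -26167} = - \frac{6063}{16900 + 26167} = - \frac{6063}{43067}$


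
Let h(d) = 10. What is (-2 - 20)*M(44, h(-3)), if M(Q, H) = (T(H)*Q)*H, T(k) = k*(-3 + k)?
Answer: -677600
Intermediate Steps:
M(Q, H) = Q*H²*(-3 + H) (M(Q, H) = ((H*(-3 + H))*Q)*H = (H*Q*(-3 + H))*H = Q*H²*(-3 + H))
(-2 - 20)*M(44, h(-3)) = (-2 - 20)*(44*10²*(-3 + 10)) = -968*100*7 = -22*30800 = -677600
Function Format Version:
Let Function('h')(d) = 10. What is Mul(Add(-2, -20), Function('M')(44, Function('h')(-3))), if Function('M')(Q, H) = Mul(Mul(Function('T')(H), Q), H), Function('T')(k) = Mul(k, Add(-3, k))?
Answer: -677600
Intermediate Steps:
Function('M')(Q, H) = Mul(Q, Pow(H, 2), Add(-3, H)) (Function('M')(Q, H) = Mul(Mul(Mul(H, Add(-3, H)), Q), H) = Mul(Mul(H, Q, Add(-3, H)), H) = Mul(Q, Pow(H, 2), Add(-3, H)))
Mul(Add(-2, -20), Function('M')(44, Function('h')(-3))) = Mul(Add(-2, -20), Mul(44, Pow(10, 2), Add(-3, 10))) = Mul(-22, Mul(44, 100, 7)) = Mul(-22, 30800) = -677600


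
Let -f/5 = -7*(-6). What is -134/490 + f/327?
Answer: -24453/26705 ≈ -0.91567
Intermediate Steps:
f = -210 (f = -(-35)*(-6) = -5*42 = -210)
-134/490 + f/327 = -134/490 - 210/327 = -134*1/490 - 210*1/327 = -67/245 - 70/109 = -24453/26705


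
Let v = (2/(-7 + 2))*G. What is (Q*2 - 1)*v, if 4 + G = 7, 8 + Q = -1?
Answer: 114/5 ≈ 22.800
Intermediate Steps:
Q = -9 (Q = -8 - 1 = -9)
G = 3 (G = -4 + 7 = 3)
v = -6/5 (v = (2/(-7 + 2))*3 = (2/(-5))*3 = -⅕*2*3 = -⅖*3 = -6/5 ≈ -1.2000)
(Q*2 - 1)*v = (-9*2 - 1)*(-6/5) = (-18 - 1)*(-6/5) = -19*(-6/5) = 114/5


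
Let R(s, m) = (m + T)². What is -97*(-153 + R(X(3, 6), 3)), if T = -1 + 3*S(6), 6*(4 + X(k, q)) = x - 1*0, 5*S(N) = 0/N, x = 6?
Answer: 14453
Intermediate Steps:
S(N) = 0 (S(N) = (0/N)/5 = (⅕)*0 = 0)
X(k, q) = -3 (X(k, q) = -4 + (6 - 1*0)/6 = -4 + (6 + 0)/6 = -4 + (⅙)*6 = -4 + 1 = -3)
T = -1 (T = -1 + 3*0 = -1 + 0 = -1)
R(s, m) = (-1 + m)² (R(s, m) = (m - 1)² = (-1 + m)²)
-97*(-153 + R(X(3, 6), 3)) = -97*(-153 + (-1 + 3)²) = -97*(-153 + 2²) = -97*(-153 + 4) = -97*(-149) = 14453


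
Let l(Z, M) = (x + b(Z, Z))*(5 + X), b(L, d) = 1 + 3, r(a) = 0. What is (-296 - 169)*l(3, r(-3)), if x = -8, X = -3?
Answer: 3720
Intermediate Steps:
b(L, d) = 4
l(Z, M) = -8 (l(Z, M) = (-8 + 4)*(5 - 3) = -4*2 = -8)
(-296 - 169)*l(3, r(-3)) = (-296 - 169)*(-8) = -465*(-8) = 3720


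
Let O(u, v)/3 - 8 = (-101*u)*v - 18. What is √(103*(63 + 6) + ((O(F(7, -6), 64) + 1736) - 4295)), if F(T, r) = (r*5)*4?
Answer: 3*√259062 ≈ 1526.9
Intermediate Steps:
F(T, r) = 20*r (F(T, r) = (5*r)*4 = 20*r)
O(u, v) = -30 - 303*u*v (O(u, v) = 24 + 3*((-101*u)*v - 18) = 24 + 3*(-101*u*v - 18) = 24 + 3*(-18 - 101*u*v) = 24 + (-54 - 303*u*v) = -30 - 303*u*v)
√(103*(63 + 6) + ((O(F(7, -6), 64) + 1736) - 4295)) = √(103*(63 + 6) + (((-30 - 303*20*(-6)*64) + 1736) - 4295)) = √(103*69 + (((-30 - 303*(-120)*64) + 1736) - 4295)) = √(7107 + (((-30 + 2327040) + 1736) - 4295)) = √(7107 + ((2327010 + 1736) - 4295)) = √(7107 + (2328746 - 4295)) = √(7107 + 2324451) = √2331558 = 3*√259062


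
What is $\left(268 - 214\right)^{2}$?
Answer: $2916$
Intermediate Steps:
$\left(268 - 214\right)^{2} = 54^{2} = 2916$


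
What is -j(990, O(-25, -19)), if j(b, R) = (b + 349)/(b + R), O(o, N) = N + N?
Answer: -1339/952 ≈ -1.4065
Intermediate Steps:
O(o, N) = 2*N
j(b, R) = (349 + b)/(R + b)
-j(990, O(-25, -19)) = -(349 + 990)/(2*(-19) + 990) = -1339/(-38 + 990) = -1339/952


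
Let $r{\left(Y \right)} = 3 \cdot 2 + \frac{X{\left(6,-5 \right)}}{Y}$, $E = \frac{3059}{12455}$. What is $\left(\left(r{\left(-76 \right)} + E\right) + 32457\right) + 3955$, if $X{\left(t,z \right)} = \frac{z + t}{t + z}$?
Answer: $\frac{34472770469}{946580} \approx 36418.0$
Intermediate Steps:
$X{\left(t,z \right)} = 1$ ($X{\left(t,z \right)} = \frac{t + z}{t + z} = 1$)
$E = \frac{3059}{12455}$ ($E = 3059 \cdot \frac{1}{12455} = \frac{3059}{12455} \approx 0.2456$)
$r{\left(Y \right)} = 6 + \frac{1}{Y}$ ($r{\left(Y \right)} = 3 \cdot 2 + 1 \frac{1}{Y} = 6 + \frac{1}{Y}$)
$\left(\left(r{\left(-76 \right)} + E\right) + 32457\right) + 3955 = \left(\left(\left(6 + \frac{1}{-76}\right) + \frac{3059}{12455}\right) + 32457\right) + 3955 = \left(\left(\left(6 - \frac{1}{76}\right) + \frac{3059}{12455}\right) + 32457\right) + 3955 = \left(\left(\frac{455}{76} + \frac{3059}{12455}\right) + 32457\right) + 3955 = \left(\frac{5899509}{946580} + 32457\right) + 3955 = \frac{30729046569}{946580} + 3955 = \frac{34472770469}{946580}$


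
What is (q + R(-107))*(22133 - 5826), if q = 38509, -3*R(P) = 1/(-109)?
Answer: 205344984308/327 ≈ 6.2797e+8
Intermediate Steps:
R(P) = 1/327 (R(P) = -⅓/(-109) = -⅓*(-1/109) = 1/327)
(q + R(-107))*(22133 - 5826) = (38509 + 1/327)*(22133 - 5826) = (12592444/327)*16307 = 205344984308/327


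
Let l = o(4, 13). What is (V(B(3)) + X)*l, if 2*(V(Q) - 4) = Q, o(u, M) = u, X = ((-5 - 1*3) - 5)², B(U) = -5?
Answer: 682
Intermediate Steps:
X = 169 (X = ((-5 - 3) - 5)² = (-8 - 5)² = (-13)² = 169)
V(Q) = 4 + Q/2
l = 4
(V(B(3)) + X)*l = ((4 + (½)*(-5)) + 169)*4 = ((4 - 5/2) + 169)*4 = (3/2 + 169)*4 = (341/2)*4 = 682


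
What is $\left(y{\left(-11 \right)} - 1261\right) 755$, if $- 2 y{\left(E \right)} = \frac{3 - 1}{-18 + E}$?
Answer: $- \frac{27608840}{29} \approx -9.5203 \cdot 10^{5}$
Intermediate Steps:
$y{\left(E \right)} = - \frac{1}{-18 + E}$ ($y{\left(E \right)} = - \frac{\left(3 - 1\right) \frac{1}{-18 + E}}{2} = - \frac{2 \frac{1}{-18 + E}}{2} = - \frac{1}{-18 + E}$)
$\left(y{\left(-11 \right)} - 1261\right) 755 = \left(- \frac{1}{-18 - 11} - 1261\right) 755 = \left(- \frac{1}{-29} - 1261\right) 755 = \left(\left(-1\right) \left(- \frac{1}{29}\right) - 1261\right) 755 = \left(\frac{1}{29} - 1261\right) 755 = \left(- \frac{36568}{29}\right) 755 = - \frac{27608840}{29}$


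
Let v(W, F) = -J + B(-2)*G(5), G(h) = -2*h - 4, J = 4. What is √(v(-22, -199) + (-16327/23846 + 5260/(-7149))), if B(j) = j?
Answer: √656201035635654102/170475054 ≈ 4.7518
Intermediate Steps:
G(h) = -4 - 2*h
v(W, F) = 24 (v(W, F) = -1*4 - 2*(-4 - 2*5) = -4 - 2*(-4 - 10) = -4 - 2*(-14) = -4 + 28 = 24)
√(v(-22, -199) + (-16327/23846 + 5260/(-7149))) = √(24 + (-16327/23846 + 5260/(-7149))) = √(24 + (-16327*1/23846 + 5260*(-1/7149))) = √(24 + (-16327/23846 - 5260/7149)) = √(24 - 242151683/170475054) = √(3849249613/170475054) = √656201035635654102/170475054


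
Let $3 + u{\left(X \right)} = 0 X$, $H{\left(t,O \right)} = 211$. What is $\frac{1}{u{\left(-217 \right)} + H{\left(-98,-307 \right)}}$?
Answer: $\frac{1}{208} \approx 0.0048077$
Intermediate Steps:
$u{\left(X \right)} = -3$ ($u{\left(X \right)} = -3 + 0 X = -3 + 0 = -3$)
$\frac{1}{u{\left(-217 \right)} + H{\left(-98,-307 \right)}} = \frac{1}{-3 + 211} = \frac{1}{208}$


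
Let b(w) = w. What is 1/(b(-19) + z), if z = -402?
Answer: -1/421 ≈ -0.0023753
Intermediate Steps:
1/(b(-19) + z) = 1/(-19 - 402) = 1/(-421) = -1/421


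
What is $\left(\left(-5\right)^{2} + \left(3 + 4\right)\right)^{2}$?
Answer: $1024$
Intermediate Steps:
$\left(\left(-5\right)^{2} + \left(3 + 4\right)\right)^{2} = \left(25 + 7\right)^{2} = 32^{2} = 1024$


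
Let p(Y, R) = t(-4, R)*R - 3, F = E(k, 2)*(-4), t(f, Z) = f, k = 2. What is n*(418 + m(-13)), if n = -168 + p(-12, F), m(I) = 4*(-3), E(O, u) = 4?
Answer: -43442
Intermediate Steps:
m(I) = -12
F = -16 (F = 4*(-4) = -16)
p(Y, R) = -3 - 4*R (p(Y, R) = -4*R - 3 = -3 - 4*R)
n = -107 (n = -168 + (-3 - 4*(-16)) = -168 + (-3 + 64) = -168 + 61 = -107)
n*(418 + m(-13)) = -107*(418 - 12) = -107*406 = -43442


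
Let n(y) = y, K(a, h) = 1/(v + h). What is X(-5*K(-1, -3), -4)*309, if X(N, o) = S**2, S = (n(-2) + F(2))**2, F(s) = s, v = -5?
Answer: 0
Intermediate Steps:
K(a, h) = 1/(-5 + h)
S = 0 (S = (-2 + 2)**2 = 0**2 = 0)
X(N, o) = 0 (X(N, o) = 0**2 = 0)
X(-5*K(-1, -3), -4)*309 = 0*309 = 0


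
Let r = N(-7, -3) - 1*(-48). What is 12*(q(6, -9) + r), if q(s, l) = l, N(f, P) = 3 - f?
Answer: 588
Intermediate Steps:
r = 58 (r = (3 - 1*(-7)) - 1*(-48) = (3 + 7) + 48 = 10 + 48 = 58)
12*(q(6, -9) + r) = 12*(-9 + 58) = 12*49 = 588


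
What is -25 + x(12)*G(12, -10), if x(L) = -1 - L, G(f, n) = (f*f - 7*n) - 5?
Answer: -2742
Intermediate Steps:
G(f, n) = -5 + f**2 - 7*n (G(f, n) = (f**2 - 7*n) - 5 = -5 + f**2 - 7*n)
-25 + x(12)*G(12, -10) = -25 + (-1 - 1*12)*(-5 + 12**2 - 7*(-10)) = -25 + (-1 - 12)*(-5 + 144 + 70) = -25 - 13*209 = -25 - 2717 = -2742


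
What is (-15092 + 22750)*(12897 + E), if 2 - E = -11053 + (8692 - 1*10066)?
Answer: 193946508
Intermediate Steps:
E = 12429 (E = 2 - (-11053 + (8692 - 1*10066)) = 2 - (-11053 + (8692 - 10066)) = 2 - (-11053 - 1374) = 2 - 1*(-12427) = 2 + 12427 = 12429)
(-15092 + 22750)*(12897 + E) = (-15092 + 22750)*(12897 + 12429) = 7658*25326 = 193946508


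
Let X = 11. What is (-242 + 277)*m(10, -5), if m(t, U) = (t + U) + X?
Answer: 560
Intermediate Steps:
m(t, U) = 11 + U + t (m(t, U) = (t + U) + 11 = (U + t) + 11 = 11 + U + t)
(-242 + 277)*m(10, -5) = (-242 + 277)*(11 - 5 + 10) = 35*16 = 560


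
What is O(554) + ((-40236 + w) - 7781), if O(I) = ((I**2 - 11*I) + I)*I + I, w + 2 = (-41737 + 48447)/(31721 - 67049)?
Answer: 2948383712741/17664 ≈ 1.6691e+8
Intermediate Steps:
w = -38683/17664 (w = -2 + (-41737 + 48447)/(31721 - 67049) = -2 + 6710/(-35328) = -2 + 6710*(-1/35328) = -2 - 3355/17664 = -38683/17664 ≈ -2.1899)
O(I) = I + I*(I**2 - 10*I) (O(I) = (I**2 - 10*I)*I + I = I*(I**2 - 10*I) + I = I + I*(I**2 - 10*I))
O(554) + ((-40236 + w) - 7781) = 554*(1 + 554**2 - 10*554) + ((-40236 - 38683/17664) - 7781) = 554*(1 + 306916 - 5540) + (-710767387/17664 - 7781) = 554*301377 - 848210971/17664 = 166962858 - 848210971/17664 = 2948383712741/17664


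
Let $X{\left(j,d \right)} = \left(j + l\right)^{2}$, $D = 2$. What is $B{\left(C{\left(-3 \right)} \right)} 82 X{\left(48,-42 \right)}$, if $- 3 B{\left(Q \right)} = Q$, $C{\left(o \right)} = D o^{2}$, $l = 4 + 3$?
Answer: $-1488300$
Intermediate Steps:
$l = 7$
$C{\left(o \right)} = 2 o^{2}$
$B{\left(Q \right)} = - \frac{Q}{3}$
$X{\left(j,d \right)} = \left(7 + j\right)^{2}$ ($X{\left(j,d \right)} = \left(j + 7\right)^{2} = \left(7 + j\right)^{2}$)
$B{\left(C{\left(-3 \right)} \right)} 82 X{\left(48,-42 \right)} = - \frac{2 \left(-3\right)^{2}}{3} \cdot 82 \left(7 + 48\right)^{2} = - \frac{2 \cdot 9}{3} \cdot 82 \cdot 55^{2} = \left(- \frac{1}{3}\right) 18 \cdot 82 \cdot 3025 = \left(-6\right) 82 \cdot 3025 = \left(-492\right) 3025 = -1488300$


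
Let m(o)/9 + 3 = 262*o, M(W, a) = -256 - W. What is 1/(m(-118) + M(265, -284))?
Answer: -1/278792 ≈ -3.5869e-6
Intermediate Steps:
m(o) = -27 + 2358*o (m(o) = -27 + 9*(262*o) = -27 + 2358*o)
1/(m(-118) + M(265, -284)) = 1/((-27 + 2358*(-118)) + (-256 - 1*265)) = 1/((-27 - 278244) + (-256 - 265)) = 1/(-278271 - 521) = 1/(-278792) = -1/278792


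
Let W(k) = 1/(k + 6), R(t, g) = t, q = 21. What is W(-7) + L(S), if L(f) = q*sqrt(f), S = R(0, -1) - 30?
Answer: -1 + 21*I*sqrt(30) ≈ -1.0 + 115.02*I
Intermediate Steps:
W(k) = 1/(6 + k)
S = -30 (S = 0 - 30 = -30)
L(f) = 21*sqrt(f)
W(-7) + L(S) = 1/(6 - 7) + 21*sqrt(-30) = 1/(-1) + 21*(I*sqrt(30)) = -1 + 21*I*sqrt(30)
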